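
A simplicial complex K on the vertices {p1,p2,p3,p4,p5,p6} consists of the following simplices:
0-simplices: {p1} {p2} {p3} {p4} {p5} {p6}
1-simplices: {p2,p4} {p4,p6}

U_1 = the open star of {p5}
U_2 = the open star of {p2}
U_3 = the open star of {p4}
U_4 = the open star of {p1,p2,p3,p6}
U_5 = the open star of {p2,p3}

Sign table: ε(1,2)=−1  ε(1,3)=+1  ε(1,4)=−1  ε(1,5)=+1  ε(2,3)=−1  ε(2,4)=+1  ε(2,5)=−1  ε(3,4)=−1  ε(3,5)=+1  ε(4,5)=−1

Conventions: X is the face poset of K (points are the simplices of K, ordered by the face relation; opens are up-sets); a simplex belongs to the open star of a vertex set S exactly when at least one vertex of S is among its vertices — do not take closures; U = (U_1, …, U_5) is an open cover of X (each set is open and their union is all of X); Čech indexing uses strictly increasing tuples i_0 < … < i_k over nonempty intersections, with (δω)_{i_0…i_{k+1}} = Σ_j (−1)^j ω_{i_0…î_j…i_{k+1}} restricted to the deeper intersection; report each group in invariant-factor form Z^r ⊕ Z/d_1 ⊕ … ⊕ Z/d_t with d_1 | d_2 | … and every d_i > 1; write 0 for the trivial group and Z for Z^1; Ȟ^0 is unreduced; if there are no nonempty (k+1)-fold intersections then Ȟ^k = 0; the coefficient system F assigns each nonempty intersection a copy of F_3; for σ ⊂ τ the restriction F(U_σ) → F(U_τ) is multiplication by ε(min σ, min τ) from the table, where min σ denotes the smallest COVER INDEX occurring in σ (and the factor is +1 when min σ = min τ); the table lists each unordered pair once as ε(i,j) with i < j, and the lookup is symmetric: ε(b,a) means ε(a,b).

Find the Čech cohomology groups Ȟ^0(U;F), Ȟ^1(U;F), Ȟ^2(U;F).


intersection data:
  U1={{p5}} U2={{p2},{p2,p4}} U3={{p4},{p2,p4},{p4,p6}} U4={{p1},{p2},{p3},{p6},{p2,p4},{p4,p6}} U5={{p2},{p3},{p2,p4}}
  U23={{p2,p4}} U24={{p2},{p2,p4}} U25={{p2},{p2,p4}} U34={{p2,p4},{p4,p6}} U35={{p2,p4}} U45={{p2},{p3},{p2,p4}}
  U234={{p2,p4}} U235={{p2,p4}} U245={{p2},{p2,p4}} U345={{p2,p4}}
  U2345={{p2,p4}}
C dims 5,6,4,1; δ0: rk_F3 3; δ1: rk_F3 3; δ2: rk_F3 1
Ȟ^0 = (5 − 3) − 0 = 2, so Ȟ^0 ≅ Z/3 ⊕ Z/3
Ȟ^1 = (6 − 3) − 3 = 0, so Ȟ^1 ≅ 0
Ȟ^2 = (4 − 1) − 3 = 0, so Ȟ^2 ≅ 0

Ȟ^0 = Z/3 ⊕ Z/3; Ȟ^1 = 0; Ȟ^2 = 0


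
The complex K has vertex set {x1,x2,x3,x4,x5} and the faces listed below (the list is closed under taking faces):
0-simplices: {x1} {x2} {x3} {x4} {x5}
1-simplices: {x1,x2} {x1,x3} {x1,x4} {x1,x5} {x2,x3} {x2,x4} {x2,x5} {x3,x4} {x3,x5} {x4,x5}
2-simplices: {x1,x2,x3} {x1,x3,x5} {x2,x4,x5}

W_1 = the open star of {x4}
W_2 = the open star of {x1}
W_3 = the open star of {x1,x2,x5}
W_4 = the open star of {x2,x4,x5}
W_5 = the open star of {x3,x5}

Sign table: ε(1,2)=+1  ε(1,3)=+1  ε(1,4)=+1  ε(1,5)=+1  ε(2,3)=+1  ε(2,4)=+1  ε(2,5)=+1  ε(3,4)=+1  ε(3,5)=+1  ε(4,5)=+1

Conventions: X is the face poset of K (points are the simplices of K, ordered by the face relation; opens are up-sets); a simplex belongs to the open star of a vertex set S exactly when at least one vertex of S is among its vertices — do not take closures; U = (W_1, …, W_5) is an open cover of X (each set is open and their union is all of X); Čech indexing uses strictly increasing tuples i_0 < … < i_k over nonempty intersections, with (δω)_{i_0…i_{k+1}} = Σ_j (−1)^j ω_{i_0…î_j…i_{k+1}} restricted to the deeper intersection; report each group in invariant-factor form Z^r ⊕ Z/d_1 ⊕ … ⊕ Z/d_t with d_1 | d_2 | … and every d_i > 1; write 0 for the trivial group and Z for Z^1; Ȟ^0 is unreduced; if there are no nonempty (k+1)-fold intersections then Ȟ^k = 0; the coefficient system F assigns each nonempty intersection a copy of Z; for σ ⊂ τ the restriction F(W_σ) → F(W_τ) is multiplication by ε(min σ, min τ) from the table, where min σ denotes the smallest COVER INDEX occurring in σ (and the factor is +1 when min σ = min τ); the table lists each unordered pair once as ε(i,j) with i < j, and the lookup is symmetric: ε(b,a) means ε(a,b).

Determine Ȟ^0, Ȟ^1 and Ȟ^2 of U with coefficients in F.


nonempty intersections:
  W1={{x4},{x1,x4},{x2,x4},{x3,x4},{x4,x5},{x2,x4,x5}} W2={{x1},{x1,x2},{x1,x3},{x1,x4},{x1,x5},{x1,x2,x3},{x1,x3,x5}} W3={{x1},{x2},{x5},{x1,x2},{x1,x3},{x1,x4},{x1,x5},{x2,x3},{x2,x4},{x2,x5},{x3,x5},{x4,x5},{x1,x2,x3},{x1,x3,x5},{x2,x4,x5}} W4={{x2},{x4},{x5},{x1,x2},{x1,x4},{x1,x5},{x2,x3},{x2,x4},{x2,x5},{x3,x4},{x3,x5},{x4,x5},{x1,x2,x3},{x1,x3,x5},{x2,x4,x5}} W5={{x3},{x5},{x1,x3},{x1,x5},{x2,x3},{x2,x5},{x3,x4},{x3,x5},{x4,x5},{x1,x2,x3},{x1,x3,x5},{x2,x4,x5}}
  W12={{x1,x4}} W13={{x1,x4},{x2,x4},{x4,x5},{x2,x4,x5}} W14={{x4},{x1,x4},{x2,x4},{x3,x4},{x4,x5},{x2,x4,x5}} W15={{x3,x4},{x4,x5},{x2,x4,x5}} W23={{x1},{x1,x2},{x1,x3},{x1,x4},{x1,x5},{x1,x2,x3},{x1,x3,x5}} W24={{x1,x2},{x1,x4},{x1,x5},{x1,x2,x3},{x1,x3,x5}} W25={{x1,x3},{x1,x5},{x1,x2,x3},{x1,x3,x5}} W34={{x2},{x5},{x1,x2},{x1,x4},{x1,x5},{x2,x3},{x2,x4},{x2,x5},{x3,x5},{x4,x5},{x1,x2,x3},{x1,x3,x5},{x2,x4,x5}} W35={{x5},{x1,x3},{x1,x5},{x2,x3},{x2,x5},{x3,x5},{x4,x5},{x1,x2,x3},{x1,x3,x5},{x2,x4,x5}} W45={{x5},{x1,x5},{x2,x3},{x2,x5},{x3,x4},{x3,x5},{x4,x5},{x1,x2,x3},{x1,x3,x5},{x2,x4,x5}}
  W123={{x1,x4}} W124={{x1,x4}} W134={{x1,x4},{x2,x4},{x4,x5},{x2,x4,x5}} W135={{x4,x5},{x2,x4,x5}} W145={{x3,x4},{x4,x5},{x2,x4,x5}} W234={{x1,x2},{x1,x4},{x1,x5},{x1,x2,x3},{x1,x3,x5}} W235={{x1,x3},{x1,x5},{x1,x2,x3},{x1,x3,x5}} W245={{x1,x5},{x1,x2,x3},{x1,x3,x5}} W345={{x5},{x1,x5},{x2,x3},{x2,x5},{x3,x5},{x4,x5},{x1,x2,x3},{x1,x3,x5},{x2,x4,x5}}
  W1234={{x1,x4}} W1345={{x4,x5},{x2,x4,x5}} W2345={{x1,x5},{x1,x2,x3},{x1,x3,x5}}
C dims 5,10,9,3; δ0: rk 4, SNF 1^4; δ1: rk 6, SNF 1^6; δ2: rk 3, SNF 1^3
Ȟ^0: (5−4)−0=1 ⇒ Z
Ȟ^1: (10−6)−4=0 ⇒ 0
Ȟ^2: (9−3)−6=0 ⇒ 0

Ȟ^0 = Z; Ȟ^1 = 0; Ȟ^2 = 0


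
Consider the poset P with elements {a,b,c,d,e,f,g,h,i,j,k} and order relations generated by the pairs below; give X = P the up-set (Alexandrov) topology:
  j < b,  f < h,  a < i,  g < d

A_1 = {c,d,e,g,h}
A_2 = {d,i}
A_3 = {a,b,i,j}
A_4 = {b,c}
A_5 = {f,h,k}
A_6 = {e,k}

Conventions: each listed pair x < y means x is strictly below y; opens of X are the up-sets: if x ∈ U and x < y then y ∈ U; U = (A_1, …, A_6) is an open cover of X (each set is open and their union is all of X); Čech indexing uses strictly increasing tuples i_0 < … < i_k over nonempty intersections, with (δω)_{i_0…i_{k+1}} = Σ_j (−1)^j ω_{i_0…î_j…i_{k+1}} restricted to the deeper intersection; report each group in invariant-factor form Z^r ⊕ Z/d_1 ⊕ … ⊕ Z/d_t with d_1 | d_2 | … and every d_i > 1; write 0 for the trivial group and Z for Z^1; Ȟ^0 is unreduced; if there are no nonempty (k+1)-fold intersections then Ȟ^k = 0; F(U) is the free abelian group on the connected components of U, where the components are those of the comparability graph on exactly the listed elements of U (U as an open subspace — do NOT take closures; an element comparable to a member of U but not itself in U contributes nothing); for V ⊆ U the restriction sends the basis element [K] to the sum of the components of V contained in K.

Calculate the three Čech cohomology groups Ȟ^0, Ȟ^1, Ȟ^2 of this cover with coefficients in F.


intersection data:
  A12={d} A14={c} A15={h} A16={e} A23={i} A34={b} A56={k}
components per intersection:
  A1: {c} {d,g} {e} {h}
  A2: {d} {i}
  A3: {a,i} {b,j}
  A4: {b} {c}
  A5: {f,h} {k}
  A6: {e} {k}
  A12: {d}
  A14: {c}
  A15: {h}
  A16: {e}
  A23: {i}
  A34: {b}
  A56: {k}
C dims 14,7; δ0: rk 7, SNF 1^7
Ȟ^0 = (14 − 7) − 0 = 7, so Ȟ^0 ≅ Z^7
Ȟ^1 = (7 − 0) − 7 = 0, so Ȟ^1 ≅ 0
Ȟ^2 = (0 − 0) − 0 = 0, so Ȟ^2 ≅ 0

Ȟ^0 ≅ Z^7, Ȟ^1 ≅ 0 and Ȟ^2 ≅ 0


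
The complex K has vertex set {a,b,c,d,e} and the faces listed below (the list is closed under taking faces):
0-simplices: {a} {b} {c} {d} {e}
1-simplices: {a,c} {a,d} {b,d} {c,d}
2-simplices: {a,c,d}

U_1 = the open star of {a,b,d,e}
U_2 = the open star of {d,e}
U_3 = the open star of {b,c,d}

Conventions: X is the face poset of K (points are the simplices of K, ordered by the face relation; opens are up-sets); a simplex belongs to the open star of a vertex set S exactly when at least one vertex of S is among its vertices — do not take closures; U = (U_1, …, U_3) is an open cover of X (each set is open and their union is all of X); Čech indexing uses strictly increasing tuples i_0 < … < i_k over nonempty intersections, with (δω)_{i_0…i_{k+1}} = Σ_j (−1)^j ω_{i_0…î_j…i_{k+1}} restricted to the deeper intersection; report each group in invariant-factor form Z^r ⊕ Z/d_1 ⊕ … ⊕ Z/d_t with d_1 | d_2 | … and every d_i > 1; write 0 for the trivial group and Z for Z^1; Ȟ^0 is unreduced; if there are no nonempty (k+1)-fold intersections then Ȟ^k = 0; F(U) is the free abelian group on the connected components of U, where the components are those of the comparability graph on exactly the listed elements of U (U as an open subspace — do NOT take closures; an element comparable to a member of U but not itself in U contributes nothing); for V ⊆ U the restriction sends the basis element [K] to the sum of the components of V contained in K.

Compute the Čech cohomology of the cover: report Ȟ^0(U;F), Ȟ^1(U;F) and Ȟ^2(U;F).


nonempty overlaps:
  U1={{a},{b},{d},{e},{a,c},{a,d},{b,d},{c,d},{a,c,d}} U2={{d},{e},{a,d},{b,d},{c,d},{a,c,d}} U3={{b},{c},{d},{a,c},{a,d},{b,d},{c,d},{a,c,d}}
  U12={{d},{e},{a,d},{b,d},{c,d},{a,c,d}} U13={{b},{d},{a,c},{a,d},{b,d},{c,d},{a,c,d}} U23={{d},{a,d},{b,d},{c,d},{a,c,d}}
  U123={{d},{a,d},{b,d},{c,d},{a,c,d}}
components per intersection:
  U1: {{a},{b},{d},{a,c},{a,d},{b,d},{c,d},{a,c,d}} {{e}}
  U2: {{d},{a,d},{b,d},{c,d},{a,c,d}} {{e}}
  U3: {{b},{c},{d},{a,c},{a,d},{b,d},{c,d},{a,c,d}}
  U12: {{d},{a,d},{b,d},{c,d},{a,c,d}} {{e}}
  U13: {{b},{d},{a,c},{a,d},{b,d},{c,d},{a,c,d}}
  U23: {{d},{a,d},{b,d},{c,d},{a,c,d}}
  U123: {{d},{a,d},{b,d},{c,d},{a,c,d}}
C dims 5,4,1; δ0: rk 3, SNF 1^3; δ1: rk 1, SNF 1^1
degree 0: 5−3−0 = 2 → Ȟ^0 ≅ Z^2
degree 1: 4−1−3 = 0 → Ȟ^1 ≅ 0
degree 2: 1−0−1 = 0 → Ȟ^2 ≅ 0

Ȟ^0(U;F) ≅ Z^2, Ȟ^1(U;F) ≅ 0, Ȟ^2(U;F) ≅ 0


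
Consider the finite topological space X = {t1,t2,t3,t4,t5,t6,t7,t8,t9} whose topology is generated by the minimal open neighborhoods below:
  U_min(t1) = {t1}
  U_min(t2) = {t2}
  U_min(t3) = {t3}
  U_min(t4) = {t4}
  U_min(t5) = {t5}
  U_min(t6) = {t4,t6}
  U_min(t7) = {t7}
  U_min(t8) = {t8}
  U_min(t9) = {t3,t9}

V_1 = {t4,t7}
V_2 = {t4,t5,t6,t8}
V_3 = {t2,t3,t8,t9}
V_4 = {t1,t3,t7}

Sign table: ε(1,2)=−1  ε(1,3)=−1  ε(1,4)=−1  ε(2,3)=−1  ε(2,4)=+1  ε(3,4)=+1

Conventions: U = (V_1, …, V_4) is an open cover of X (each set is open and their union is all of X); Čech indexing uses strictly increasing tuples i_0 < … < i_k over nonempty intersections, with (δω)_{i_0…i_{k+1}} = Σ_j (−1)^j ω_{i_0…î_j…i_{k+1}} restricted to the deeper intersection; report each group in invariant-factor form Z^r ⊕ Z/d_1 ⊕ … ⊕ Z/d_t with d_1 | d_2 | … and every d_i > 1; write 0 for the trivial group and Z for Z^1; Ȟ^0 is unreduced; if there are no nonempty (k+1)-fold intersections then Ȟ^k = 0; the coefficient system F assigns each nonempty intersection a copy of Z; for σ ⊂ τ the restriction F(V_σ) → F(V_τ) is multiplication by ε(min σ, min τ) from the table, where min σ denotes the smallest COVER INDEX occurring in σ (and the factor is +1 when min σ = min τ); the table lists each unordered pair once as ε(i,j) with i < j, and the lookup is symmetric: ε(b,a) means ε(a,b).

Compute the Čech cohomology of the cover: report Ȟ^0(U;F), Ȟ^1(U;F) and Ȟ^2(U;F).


Ȟ^0(U;F) ≅ 0, Ȟ^1(U;F) ≅ Z/2, Ȟ^2(U;F) ≅ 0

cover nerve:
  V12={t4} V14={t7} V23={t8} V34={t3}
C dims 4,4; δ0: rk 4, SNF 1^3·2
Ȟ^0: (4−4)−0=0 ⇒ 0
Ȟ^1: (4−0)−4=0 plus torsion [2] ⇒ Z/2
Ȟ^2: (0−0)−0=0 ⇒ 0


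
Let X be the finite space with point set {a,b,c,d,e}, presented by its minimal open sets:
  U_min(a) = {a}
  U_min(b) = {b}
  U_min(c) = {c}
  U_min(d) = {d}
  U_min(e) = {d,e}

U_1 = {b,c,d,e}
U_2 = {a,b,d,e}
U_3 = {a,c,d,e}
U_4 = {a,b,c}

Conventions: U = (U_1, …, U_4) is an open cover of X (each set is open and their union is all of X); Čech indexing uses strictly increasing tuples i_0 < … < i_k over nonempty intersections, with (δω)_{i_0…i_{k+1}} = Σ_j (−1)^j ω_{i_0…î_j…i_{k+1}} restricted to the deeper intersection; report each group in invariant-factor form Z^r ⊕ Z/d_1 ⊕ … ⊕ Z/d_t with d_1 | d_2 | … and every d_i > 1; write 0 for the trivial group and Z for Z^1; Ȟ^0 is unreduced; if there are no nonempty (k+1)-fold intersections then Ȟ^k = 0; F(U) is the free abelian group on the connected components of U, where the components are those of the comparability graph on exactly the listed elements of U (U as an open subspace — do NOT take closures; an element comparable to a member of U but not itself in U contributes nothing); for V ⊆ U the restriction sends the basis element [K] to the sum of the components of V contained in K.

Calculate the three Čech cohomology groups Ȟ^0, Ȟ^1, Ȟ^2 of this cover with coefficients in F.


Ȟ^0(U;F) ≅ Z^4; Ȟ^1(U;F) ≅ 0; Ȟ^2(U;F) ≅ 0

nerve of the cover:
  U12={b,d,e} U13={c,d,e} U14={b,c} U23={a,d,e} U24={a,b} U34={a,c}
  U123={d,e} U124={b} U134={c} U234={a}
components per intersection:
  U1: {b} {c} {d,e}
  U2: {a} {b} {d,e}
  U3: {a} {c} {d,e}
  U4: {a} {b} {c}
  U12: {b} {d,e}
  U13: {c} {d,e}
  U14: {b} {c}
  U23: {a} {d,e}
  U24: {a} {b}
  U34: {a} {c}
  U123: {d,e}
  U124: {b}
  U134: {c}
  U234: {a}
C dims 12,12,4; δ0: rk 8, SNF 1^8; δ1: rk 4, SNF 1^4
Ȟ^0 = (12 − 8) − 0 = 4, so Ȟ^0 ≅ Z^4
Ȟ^1 = (12 − 4) − 8 = 0, so Ȟ^1 ≅ 0
Ȟ^2 = (4 − 0) − 4 = 0, so Ȟ^2 ≅ 0


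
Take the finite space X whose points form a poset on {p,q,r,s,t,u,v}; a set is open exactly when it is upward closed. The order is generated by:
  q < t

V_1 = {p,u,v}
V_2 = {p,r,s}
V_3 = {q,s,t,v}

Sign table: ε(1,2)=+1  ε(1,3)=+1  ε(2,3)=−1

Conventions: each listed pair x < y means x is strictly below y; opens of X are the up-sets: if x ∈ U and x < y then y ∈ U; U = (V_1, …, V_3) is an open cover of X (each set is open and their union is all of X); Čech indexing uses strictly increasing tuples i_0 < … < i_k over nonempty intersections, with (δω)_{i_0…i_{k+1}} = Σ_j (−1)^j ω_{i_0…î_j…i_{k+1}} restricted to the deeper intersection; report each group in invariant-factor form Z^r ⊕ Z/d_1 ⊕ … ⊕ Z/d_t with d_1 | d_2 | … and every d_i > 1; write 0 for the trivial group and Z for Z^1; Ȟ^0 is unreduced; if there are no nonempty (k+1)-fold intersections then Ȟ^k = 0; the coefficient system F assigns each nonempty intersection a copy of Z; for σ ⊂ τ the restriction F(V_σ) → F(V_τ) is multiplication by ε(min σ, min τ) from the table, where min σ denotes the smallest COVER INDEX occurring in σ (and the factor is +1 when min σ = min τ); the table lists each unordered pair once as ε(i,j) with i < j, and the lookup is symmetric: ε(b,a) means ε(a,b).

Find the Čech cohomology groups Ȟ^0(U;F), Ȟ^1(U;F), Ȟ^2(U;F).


nonempty intersections:
  V12={p} V13={v} V23={s}
C dims 3,3; δ0: rk 3, SNF 1^2·2
Ȟ^0: (3−3)−0=0 ⇒ 0
Ȟ^1: (3−0)−3=0 plus torsion [2] ⇒ Z/2
Ȟ^2: (0−0)−0=0 ⇒ 0

Ȟ^0 = 0, Ȟ^1 = Z/2, Ȟ^2 = 0


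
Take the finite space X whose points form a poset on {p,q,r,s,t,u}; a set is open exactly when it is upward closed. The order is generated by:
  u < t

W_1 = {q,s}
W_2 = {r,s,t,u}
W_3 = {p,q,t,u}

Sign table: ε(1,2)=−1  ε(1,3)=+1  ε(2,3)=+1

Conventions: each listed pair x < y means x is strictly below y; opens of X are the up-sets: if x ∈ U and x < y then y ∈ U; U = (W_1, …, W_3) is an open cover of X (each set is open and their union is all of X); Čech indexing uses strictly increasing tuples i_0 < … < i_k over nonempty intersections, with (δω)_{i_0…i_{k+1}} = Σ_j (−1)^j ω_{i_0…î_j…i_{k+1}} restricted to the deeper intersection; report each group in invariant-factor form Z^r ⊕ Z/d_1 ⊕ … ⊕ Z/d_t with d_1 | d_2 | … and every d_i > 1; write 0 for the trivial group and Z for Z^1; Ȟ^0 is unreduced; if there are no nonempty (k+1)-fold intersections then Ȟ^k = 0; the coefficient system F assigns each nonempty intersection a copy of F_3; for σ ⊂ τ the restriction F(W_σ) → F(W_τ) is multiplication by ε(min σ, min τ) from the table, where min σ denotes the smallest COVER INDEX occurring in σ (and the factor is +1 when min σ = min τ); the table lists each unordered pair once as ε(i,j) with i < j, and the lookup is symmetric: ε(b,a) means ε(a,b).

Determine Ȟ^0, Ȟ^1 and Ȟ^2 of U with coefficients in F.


Ȟ^0(U;F) ≅ 0, Ȟ^1(U;F) ≅ 0, Ȟ^2(U;F) ≅ 0

nonempty overlaps:
  W12={s} W13={q} W23={t,u}
C dims 3,3; δ0: rk_F3 3
degree 0: 3−3−0 = 0 → Ȟ^0 ≅ 0
degree 1: 3−0−3 = 0 → Ȟ^1 ≅ 0
degree 2: 0−0−0 = 0 → Ȟ^2 ≅ 0


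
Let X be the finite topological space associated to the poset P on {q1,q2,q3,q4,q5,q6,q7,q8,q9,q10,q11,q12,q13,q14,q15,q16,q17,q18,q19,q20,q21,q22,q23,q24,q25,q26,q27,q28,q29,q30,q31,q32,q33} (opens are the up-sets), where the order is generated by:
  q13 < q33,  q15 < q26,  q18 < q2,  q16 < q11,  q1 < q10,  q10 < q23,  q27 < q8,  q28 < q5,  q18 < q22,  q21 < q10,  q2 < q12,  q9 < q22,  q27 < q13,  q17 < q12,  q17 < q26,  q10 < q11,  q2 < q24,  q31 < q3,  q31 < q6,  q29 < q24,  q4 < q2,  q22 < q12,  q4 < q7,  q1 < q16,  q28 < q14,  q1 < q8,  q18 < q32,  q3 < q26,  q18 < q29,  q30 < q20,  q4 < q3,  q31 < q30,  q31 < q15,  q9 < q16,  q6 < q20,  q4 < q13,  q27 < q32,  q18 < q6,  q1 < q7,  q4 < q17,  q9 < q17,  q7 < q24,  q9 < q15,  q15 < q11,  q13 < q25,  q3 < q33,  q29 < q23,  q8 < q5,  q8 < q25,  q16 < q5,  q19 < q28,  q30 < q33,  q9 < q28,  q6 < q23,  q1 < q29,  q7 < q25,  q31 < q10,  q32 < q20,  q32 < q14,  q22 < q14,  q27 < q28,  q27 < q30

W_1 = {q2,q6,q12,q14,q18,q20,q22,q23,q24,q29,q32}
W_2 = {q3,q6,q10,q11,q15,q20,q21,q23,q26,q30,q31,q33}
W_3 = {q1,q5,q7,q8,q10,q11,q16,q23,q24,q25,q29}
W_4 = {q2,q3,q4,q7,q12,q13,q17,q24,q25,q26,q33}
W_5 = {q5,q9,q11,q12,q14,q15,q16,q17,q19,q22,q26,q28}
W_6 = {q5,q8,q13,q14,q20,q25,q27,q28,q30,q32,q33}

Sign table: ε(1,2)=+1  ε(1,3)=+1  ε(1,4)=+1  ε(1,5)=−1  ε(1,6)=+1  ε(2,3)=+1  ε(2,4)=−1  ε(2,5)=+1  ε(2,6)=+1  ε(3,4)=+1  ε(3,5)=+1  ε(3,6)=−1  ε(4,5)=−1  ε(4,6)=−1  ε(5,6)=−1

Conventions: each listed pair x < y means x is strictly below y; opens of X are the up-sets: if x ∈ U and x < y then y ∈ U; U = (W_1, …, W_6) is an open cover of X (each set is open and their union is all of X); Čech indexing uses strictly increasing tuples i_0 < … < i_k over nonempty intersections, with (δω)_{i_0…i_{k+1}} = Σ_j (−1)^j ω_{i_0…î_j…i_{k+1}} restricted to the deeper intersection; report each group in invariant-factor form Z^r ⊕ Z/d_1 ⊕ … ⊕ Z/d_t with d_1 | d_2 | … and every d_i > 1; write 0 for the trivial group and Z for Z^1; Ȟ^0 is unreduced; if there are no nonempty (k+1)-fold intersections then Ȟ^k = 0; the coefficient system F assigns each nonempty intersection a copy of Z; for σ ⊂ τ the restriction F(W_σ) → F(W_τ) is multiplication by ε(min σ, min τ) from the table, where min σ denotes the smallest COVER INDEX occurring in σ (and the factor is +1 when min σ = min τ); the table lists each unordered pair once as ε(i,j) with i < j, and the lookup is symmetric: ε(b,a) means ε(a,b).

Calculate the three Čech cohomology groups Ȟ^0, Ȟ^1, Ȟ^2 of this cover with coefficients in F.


Ȟ^0 = 0; Ȟ^1 = Z/2; Ȟ^2 = Z

cover nerve:
  W12={q6,q20,q23} W13={q23,q24,q29} W14={q2,q12,q24} W15={q12,q14,q22} W16={q14,q20,q32} W23={q10,q11,q23} W24={q3,q26,q33} W25={q11,q15,q26} W26={q20,q30,q33} W34={q7,q24,q25} W35={q5,q11,q16} W36={q5,q8,q25} W45={q12,q17,q26} W46={q13,q25,q33} W56={q5,q14,q28}
  W123={q23} W126={q20} W134={q24} W145={q12} W156={q14} W235={q11} W245={q26} W246={q33} W346={q25} W356={q5}
C dims 6,15,10; δ0: rk 6, SNF 1^5·2; δ1: rk 9, SNF 1^9
Ȟ^0: (6−6)−0=0 ⇒ 0
Ȟ^1: (15−9)−6=0 plus torsion [2] ⇒ Z/2
Ȟ^2: (10−0)−9=1 ⇒ Z


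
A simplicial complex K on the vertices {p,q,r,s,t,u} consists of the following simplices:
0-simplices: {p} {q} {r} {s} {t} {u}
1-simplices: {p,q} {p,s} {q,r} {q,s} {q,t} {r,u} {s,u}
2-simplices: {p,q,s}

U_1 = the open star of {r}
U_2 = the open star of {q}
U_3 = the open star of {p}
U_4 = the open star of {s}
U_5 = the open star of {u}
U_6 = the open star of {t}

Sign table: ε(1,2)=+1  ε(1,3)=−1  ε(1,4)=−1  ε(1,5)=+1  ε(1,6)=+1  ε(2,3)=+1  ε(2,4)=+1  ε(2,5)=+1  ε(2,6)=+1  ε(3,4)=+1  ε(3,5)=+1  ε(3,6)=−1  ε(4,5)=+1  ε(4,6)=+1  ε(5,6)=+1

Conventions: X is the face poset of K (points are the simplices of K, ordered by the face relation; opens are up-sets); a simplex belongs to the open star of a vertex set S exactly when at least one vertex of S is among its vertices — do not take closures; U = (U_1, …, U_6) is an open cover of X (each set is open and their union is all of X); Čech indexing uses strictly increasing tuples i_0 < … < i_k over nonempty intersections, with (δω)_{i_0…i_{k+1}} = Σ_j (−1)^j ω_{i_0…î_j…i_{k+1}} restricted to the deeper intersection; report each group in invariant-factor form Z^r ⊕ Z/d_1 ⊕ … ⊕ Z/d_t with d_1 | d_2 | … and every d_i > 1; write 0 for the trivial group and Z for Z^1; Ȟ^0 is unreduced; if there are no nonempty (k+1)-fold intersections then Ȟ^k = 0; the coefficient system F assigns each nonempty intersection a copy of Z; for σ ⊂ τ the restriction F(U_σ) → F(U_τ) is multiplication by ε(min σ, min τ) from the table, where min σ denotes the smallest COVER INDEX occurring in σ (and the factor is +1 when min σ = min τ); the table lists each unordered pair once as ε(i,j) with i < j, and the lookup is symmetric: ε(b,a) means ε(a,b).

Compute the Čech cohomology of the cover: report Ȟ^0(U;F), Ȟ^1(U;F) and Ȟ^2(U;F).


Ȟ^0 = Z, Ȟ^1 = Z and Ȟ^2 = 0

cover nerve:
  U1={{r},{q,r},{r,u}} U2={{q},{p,q},{q,r},{q,s},{q,t},{p,q,s}} U3={{p},{p,q},{p,s},{p,q,s}} U4={{s},{p,s},{q,s},{s,u},{p,q,s}} U5={{u},{r,u},{s,u}} U6={{t},{q,t}}
  U12={{q,r}} U15={{r,u}} U23={{p,q},{p,q,s}} U24={{q,s},{p,q,s}} U26={{q,t}} U34={{p,s},{p,q,s}} U45={{s,u}}
  U234={{p,q,s}}
C dims 6,7,1; δ0: rk 5, SNF 1^5; δ1: rk 1, SNF 1^1
Ȟ^0: (6−5)−0=1 ⇒ Z
Ȟ^1: (7−1)−5=1 ⇒ Z
Ȟ^2: (1−0)−1=0 ⇒ 0


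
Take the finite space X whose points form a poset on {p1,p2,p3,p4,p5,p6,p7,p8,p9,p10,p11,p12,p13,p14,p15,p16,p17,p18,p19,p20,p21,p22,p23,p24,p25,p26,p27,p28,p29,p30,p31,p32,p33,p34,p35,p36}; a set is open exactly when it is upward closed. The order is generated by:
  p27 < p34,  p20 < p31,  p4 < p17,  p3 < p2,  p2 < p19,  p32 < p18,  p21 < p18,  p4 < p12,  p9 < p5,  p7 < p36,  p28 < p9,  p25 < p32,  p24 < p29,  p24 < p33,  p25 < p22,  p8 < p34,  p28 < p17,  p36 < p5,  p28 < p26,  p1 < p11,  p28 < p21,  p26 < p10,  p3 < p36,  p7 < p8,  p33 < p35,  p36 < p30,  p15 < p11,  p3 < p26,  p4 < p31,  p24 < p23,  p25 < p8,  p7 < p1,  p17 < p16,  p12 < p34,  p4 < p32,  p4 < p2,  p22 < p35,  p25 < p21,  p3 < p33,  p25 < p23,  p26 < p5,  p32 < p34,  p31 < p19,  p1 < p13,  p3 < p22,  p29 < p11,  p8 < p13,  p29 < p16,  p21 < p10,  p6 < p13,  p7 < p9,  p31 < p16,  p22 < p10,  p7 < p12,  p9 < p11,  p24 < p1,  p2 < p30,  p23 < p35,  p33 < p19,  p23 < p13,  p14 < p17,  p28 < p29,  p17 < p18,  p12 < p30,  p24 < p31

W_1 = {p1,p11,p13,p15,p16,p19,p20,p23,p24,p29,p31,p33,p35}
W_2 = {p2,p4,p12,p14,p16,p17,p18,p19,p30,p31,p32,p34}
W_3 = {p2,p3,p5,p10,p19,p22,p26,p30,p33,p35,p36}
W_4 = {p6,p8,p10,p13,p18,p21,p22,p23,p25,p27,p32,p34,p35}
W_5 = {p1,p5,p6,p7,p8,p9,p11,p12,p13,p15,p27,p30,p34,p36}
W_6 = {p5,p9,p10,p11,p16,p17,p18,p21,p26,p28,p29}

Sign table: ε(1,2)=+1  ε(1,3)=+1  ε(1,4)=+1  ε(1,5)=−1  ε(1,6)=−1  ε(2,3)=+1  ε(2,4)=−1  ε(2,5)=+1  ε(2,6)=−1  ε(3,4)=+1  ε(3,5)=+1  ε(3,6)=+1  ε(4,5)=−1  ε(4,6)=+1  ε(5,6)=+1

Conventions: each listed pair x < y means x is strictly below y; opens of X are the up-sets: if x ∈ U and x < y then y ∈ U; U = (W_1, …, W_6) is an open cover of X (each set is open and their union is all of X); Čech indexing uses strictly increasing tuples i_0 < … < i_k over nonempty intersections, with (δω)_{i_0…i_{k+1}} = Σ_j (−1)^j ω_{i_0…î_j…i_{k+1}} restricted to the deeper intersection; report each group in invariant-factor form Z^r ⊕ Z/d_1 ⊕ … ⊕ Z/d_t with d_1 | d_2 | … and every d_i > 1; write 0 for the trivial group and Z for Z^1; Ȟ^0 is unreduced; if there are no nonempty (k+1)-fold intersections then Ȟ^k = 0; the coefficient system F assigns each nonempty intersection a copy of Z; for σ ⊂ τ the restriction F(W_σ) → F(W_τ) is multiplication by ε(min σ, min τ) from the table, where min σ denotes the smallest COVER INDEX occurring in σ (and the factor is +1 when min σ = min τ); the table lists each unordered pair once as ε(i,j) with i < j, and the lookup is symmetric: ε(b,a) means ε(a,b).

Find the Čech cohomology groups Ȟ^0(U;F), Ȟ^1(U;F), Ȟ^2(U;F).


nonempty intersections:
  W12={p16,p19,p31} W13={p19,p33,p35} W14={p13,p23,p35} W15={p1,p11,p13,p15} W16={p11,p16,p29} W23={p2,p19,p30} W24={p18,p32,p34} W25={p12,p30,p34} W26={p16,p17,p18} W34={p10,p22,p35} W35={p5,p30,p36} W36={p5,p10,p26} W45={p6,p8,p13,p27,p34} W46={p10,p18,p21} W56={p5,p9,p11}
  W123={p19} W126={p16} W134={p35} W145={p13} W156={p11} W235={p30} W245={p34} W246={p18} W346={p10} W356={p5}
C dims 6,15,10; δ0: rk 6, SNF 1^5·2; δ1: rk 9, SNF 1^9
Ȟ^0: (6−6)−0=0 ⇒ 0
Ȟ^1: (15−9)−6=0 plus torsion [2] ⇒ Z/2
Ȟ^2: (10−0)−9=1 ⇒ Z

Ȟ^0(U;F) ≅ 0, Ȟ^1(U;F) ≅ Z/2 and Ȟ^2(U;F) ≅ Z


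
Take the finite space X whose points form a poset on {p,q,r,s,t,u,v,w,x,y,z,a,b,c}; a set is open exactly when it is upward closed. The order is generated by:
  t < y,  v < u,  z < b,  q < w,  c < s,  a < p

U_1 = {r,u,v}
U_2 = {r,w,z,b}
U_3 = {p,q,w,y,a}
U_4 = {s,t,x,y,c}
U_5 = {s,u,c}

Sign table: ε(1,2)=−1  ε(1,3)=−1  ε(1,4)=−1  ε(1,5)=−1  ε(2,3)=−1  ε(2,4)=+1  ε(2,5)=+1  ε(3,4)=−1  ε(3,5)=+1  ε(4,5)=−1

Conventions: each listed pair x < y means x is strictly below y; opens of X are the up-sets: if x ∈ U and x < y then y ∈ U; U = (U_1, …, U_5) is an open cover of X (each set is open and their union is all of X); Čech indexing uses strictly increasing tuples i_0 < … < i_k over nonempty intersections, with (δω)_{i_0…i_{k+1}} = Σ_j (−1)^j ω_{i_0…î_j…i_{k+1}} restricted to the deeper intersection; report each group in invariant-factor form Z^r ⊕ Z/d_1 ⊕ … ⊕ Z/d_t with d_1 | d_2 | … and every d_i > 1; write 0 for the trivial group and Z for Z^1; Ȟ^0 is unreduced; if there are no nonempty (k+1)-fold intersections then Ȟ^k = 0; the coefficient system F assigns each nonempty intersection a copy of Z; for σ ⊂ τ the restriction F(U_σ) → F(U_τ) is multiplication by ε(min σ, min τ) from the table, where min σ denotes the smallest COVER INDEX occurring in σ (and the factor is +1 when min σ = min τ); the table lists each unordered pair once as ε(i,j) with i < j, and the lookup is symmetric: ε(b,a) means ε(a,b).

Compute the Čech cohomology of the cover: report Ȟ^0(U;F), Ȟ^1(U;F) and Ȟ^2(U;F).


Ȟ^0(U;F) ≅ 0,  Ȟ^1(U;F) ≅ Z/2,  Ȟ^2(U;F) ≅ 0

nonempty overlaps:
  U12={r} U15={u} U23={w} U34={y} U45={s,c}
C dims 5,5; δ0: rk 5, SNF 1^4·2
degree 0: 5−5−0 = 0 → Ȟ^0 ≅ 0
degree 1: 5−0−5 = 0 plus torsion [2] → Ȟ^1 ≅ Z/2
degree 2: 0−0−0 = 0 → Ȟ^2 ≅ 0


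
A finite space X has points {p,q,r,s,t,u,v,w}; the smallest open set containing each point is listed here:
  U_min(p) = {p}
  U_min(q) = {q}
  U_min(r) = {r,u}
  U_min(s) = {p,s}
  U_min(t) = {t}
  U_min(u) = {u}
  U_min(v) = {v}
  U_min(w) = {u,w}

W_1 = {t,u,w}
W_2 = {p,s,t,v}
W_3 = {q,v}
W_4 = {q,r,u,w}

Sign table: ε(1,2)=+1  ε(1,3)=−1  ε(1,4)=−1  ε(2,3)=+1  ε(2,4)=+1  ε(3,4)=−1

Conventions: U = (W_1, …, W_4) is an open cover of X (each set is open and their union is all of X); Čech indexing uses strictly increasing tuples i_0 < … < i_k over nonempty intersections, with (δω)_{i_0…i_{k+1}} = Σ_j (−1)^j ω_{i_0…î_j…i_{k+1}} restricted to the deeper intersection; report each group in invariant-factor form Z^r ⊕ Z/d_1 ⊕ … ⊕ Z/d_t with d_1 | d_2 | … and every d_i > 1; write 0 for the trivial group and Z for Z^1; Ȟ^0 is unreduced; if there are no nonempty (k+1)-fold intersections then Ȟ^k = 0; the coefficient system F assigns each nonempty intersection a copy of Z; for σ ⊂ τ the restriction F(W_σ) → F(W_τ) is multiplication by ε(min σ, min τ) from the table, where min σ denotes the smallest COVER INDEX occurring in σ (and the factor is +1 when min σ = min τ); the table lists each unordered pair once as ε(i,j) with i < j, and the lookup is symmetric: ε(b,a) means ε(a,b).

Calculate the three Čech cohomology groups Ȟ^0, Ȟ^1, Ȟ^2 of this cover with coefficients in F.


Ȟ^0(U;F) ≅ Z, Ȟ^1(U;F) ≅ Z, Ȟ^2(U;F) ≅ 0

nonempty intersections:
  W12={t} W14={u,w} W23={v} W34={q}
C dims 4,4; δ0: rk 3, SNF 1^3
Ȟ^0: (4−3)−0=1 ⇒ Z
Ȟ^1: (4−0)−3=1 ⇒ Z
Ȟ^2: (0−0)−0=0 ⇒ 0


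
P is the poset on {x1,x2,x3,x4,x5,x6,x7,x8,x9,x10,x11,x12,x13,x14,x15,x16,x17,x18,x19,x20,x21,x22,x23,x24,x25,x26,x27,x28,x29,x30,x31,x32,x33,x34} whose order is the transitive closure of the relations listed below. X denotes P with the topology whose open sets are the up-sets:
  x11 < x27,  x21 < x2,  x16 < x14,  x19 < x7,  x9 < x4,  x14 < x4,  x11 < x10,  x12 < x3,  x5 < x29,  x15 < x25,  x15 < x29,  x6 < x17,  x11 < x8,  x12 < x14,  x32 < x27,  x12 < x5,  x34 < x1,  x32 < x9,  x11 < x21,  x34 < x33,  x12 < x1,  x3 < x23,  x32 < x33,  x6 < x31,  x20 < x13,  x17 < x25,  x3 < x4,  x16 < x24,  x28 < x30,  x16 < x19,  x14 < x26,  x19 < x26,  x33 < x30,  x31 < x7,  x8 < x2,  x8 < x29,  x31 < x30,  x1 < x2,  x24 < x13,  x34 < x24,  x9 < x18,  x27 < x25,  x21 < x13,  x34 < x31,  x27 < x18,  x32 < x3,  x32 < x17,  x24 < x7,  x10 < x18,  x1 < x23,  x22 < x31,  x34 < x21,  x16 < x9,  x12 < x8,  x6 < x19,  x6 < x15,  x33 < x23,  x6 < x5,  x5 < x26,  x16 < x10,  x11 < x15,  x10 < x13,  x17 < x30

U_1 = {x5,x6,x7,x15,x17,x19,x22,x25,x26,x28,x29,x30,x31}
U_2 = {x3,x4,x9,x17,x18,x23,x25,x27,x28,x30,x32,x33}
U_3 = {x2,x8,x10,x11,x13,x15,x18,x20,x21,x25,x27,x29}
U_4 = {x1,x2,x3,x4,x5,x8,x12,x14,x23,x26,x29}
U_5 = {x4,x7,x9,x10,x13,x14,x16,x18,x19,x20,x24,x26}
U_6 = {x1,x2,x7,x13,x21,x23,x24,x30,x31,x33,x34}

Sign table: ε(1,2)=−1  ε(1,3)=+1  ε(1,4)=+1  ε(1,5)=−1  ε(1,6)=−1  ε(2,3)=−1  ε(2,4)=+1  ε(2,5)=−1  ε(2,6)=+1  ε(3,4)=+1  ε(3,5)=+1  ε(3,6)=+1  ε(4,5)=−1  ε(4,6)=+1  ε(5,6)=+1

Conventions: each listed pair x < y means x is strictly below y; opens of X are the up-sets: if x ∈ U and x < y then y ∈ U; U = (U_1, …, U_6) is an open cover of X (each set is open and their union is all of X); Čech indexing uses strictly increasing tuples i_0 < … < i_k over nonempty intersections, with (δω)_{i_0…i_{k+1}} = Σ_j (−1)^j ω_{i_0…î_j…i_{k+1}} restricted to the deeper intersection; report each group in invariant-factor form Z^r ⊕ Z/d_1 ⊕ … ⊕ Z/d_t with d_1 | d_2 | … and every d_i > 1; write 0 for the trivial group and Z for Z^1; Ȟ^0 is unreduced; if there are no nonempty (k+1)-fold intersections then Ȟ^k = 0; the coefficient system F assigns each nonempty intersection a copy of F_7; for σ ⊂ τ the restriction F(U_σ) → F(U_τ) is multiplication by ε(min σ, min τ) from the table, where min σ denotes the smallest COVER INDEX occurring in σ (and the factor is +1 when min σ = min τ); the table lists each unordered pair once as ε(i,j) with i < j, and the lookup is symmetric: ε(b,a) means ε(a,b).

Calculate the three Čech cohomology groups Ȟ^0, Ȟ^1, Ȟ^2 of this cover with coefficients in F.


Ȟ^0(U;F) ≅ 0; Ȟ^1(U;F) ≅ 0; Ȟ^2(U;F) ≅ Z/7

cover nerve:
  U12={x17,x25,x28,x30} U13={x15,x25,x29} U14={x5,x26,x29} U15={x7,x19,x26} U16={x7,x30,x31} U23={x18,x25,x27} U24={x3,x4,x23} U25={x4,x9,x18} U26={x23,x30,x33} U34={x2,x8,x29} U35={x10,x13,x18,x20} U36={x2,x13,x21} U45={x4,x14,x26} U46={x1,x2,x23} U56={x7,x13,x24}
  U123={x25} U126={x30} U134={x29} U145={x26} U156={x7} U235={x18} U245={x4} U246={x23} U346={x2} U356={x13}
C dims 6,15,10; δ0: rk_F7 6; δ1: rk_F7 9
Ȟ^0: (6−6)−0=0 ⇒ 0
Ȟ^1: (15−9)−6=0 ⇒ 0
Ȟ^2: (10−0)−9=1 ⇒ Z/7


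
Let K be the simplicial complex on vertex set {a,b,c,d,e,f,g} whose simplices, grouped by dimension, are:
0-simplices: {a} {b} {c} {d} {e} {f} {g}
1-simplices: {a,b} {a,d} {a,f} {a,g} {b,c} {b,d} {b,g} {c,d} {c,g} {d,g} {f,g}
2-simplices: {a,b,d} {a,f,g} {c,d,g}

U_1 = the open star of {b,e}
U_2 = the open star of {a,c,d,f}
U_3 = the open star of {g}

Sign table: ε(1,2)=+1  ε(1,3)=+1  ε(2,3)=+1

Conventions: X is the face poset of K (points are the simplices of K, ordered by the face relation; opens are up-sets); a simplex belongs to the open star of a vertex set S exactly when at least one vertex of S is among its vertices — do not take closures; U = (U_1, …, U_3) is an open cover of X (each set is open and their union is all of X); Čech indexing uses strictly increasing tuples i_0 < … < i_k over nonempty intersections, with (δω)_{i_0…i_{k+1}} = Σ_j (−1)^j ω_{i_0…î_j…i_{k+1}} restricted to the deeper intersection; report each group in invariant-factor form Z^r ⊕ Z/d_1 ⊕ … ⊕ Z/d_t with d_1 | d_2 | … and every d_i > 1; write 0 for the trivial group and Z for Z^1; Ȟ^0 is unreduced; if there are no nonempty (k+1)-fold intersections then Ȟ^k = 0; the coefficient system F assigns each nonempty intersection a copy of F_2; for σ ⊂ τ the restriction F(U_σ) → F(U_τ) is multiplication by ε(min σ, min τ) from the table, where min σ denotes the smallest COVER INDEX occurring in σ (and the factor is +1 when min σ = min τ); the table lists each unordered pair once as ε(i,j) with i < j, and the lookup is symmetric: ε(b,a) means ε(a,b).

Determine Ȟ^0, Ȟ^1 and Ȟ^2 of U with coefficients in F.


nerve of the cover:
  U1={{b},{e},{a,b},{b,c},{b,d},{b,g},{a,b,d}} U2={{a},{c},{d},{f},{a,b},{a,d},{a,f},{a,g},{b,c},{b,d},{c,d},{c,g},{d,g},{f,g},{a,b,d},{a,f,g},{c,d,g}} U3={{g},{a,g},{b,g},{c,g},{d,g},{f,g},{a,f,g},{c,d,g}}
  U12={{a,b},{b,c},{b,d},{a,b,d}} U13={{b,g}} U23={{a,g},{c,g},{d,g},{f,g},{a,f,g},{c,d,g}}
C dims 3,3; δ0: rk_F2 2
Ȟ^0 = (3 − 2) − 0 = 1, so Ȟ^0 ≅ Z/2
Ȟ^1 = (3 − 0) − 2 = 1, so Ȟ^1 ≅ Z/2
Ȟ^2 = (0 − 0) − 0 = 0, so Ȟ^2 ≅ 0

Ȟ^0 = Z/2,  Ȟ^1 = Z/2,  Ȟ^2 = 0


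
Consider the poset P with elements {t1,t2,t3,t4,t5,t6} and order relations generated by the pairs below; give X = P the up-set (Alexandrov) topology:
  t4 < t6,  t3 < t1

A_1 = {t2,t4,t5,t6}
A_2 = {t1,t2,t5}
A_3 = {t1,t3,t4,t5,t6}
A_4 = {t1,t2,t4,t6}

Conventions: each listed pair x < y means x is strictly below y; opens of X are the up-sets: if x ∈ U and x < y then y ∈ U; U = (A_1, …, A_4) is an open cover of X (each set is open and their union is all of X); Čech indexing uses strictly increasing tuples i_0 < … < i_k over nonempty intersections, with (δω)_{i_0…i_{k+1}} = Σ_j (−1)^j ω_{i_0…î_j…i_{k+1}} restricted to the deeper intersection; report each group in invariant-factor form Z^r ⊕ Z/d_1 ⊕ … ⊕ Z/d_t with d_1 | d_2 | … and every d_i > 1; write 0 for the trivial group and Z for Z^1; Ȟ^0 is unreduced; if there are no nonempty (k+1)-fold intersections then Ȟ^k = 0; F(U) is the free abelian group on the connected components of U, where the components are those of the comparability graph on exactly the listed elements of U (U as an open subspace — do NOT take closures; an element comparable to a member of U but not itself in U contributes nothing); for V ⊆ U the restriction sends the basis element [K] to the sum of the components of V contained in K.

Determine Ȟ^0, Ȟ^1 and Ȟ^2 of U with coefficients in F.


Ȟ^0 = Z^4, Ȟ^1 = 0 and Ȟ^2 = 0

nonempty overlaps:
  A12={t2,t5} A13={t4,t5,t6} A14={t2,t4,t6} A23={t1,t5} A24={t1,t2} A34={t1,t4,t6}
  A123={t5} A124={t2} A134={t4,t6} A234={t1}
components per intersection:
  A1: {t2} {t4,t6} {t5}
  A2: {t1} {t2} {t5}
  A3: {t1,t3} {t4,t6} {t5}
  A4: {t1} {t2} {t4,t6}
  A12: {t2} {t5}
  A13: {t4,t6} {t5}
  A14: {t2} {t4,t6}
  A23: {t1} {t5}
  A24: {t1} {t2}
  A34: {t1} {t4,t6}
  A123: {t5}
  A124: {t2}
  A134: {t4,t6}
  A234: {t1}
C dims 12,12,4; δ0: rk 8, SNF 1^8; δ1: rk 4, SNF 1^4
degree 0: 12−8−0 = 4 → Ȟ^0 ≅ Z^4
degree 1: 12−4−8 = 0 → Ȟ^1 ≅ 0
degree 2: 4−0−4 = 0 → Ȟ^2 ≅ 0


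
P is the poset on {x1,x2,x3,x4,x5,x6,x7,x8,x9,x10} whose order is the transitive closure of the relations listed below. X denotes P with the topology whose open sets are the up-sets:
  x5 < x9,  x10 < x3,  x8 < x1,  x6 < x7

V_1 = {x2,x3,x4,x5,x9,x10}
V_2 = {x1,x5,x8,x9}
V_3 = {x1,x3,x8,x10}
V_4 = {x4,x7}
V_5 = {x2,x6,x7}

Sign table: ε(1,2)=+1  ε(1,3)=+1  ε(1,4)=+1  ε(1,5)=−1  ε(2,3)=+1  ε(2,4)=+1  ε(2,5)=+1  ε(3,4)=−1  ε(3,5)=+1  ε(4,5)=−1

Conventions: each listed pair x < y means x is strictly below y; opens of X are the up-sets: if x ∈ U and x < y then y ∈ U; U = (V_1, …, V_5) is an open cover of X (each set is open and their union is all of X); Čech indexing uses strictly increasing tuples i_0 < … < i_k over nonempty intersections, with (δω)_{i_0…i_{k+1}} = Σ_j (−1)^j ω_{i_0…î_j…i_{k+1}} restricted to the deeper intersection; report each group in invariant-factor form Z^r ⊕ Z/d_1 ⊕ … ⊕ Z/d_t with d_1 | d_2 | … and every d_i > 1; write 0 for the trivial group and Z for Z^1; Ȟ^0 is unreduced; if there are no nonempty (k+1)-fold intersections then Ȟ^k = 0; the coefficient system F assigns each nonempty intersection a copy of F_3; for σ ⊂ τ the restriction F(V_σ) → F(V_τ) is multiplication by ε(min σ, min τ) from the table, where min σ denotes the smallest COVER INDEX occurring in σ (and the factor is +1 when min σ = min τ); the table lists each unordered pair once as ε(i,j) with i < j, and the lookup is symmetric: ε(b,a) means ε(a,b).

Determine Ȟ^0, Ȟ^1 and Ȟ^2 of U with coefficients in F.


Ȟ^0 ≅ Z/3, Ȟ^1 ≅ Z/3 ⊕ Z/3 and Ȟ^2 ≅ 0

nerve simplices:
  V12={x5,x9} V13={x3,x10} V14={x4} V15={x2} V23={x1,x8} V45={x7}
C dims 5,6; δ0: rk_F3 4
degree 0: 5−4−0 = 1 → Ȟ^0 ≅ Z/3
degree 1: 6−0−4 = 2 → Ȟ^1 ≅ Z/3 ⊕ Z/3
degree 2: 0−0−0 = 0 → Ȟ^2 ≅ 0


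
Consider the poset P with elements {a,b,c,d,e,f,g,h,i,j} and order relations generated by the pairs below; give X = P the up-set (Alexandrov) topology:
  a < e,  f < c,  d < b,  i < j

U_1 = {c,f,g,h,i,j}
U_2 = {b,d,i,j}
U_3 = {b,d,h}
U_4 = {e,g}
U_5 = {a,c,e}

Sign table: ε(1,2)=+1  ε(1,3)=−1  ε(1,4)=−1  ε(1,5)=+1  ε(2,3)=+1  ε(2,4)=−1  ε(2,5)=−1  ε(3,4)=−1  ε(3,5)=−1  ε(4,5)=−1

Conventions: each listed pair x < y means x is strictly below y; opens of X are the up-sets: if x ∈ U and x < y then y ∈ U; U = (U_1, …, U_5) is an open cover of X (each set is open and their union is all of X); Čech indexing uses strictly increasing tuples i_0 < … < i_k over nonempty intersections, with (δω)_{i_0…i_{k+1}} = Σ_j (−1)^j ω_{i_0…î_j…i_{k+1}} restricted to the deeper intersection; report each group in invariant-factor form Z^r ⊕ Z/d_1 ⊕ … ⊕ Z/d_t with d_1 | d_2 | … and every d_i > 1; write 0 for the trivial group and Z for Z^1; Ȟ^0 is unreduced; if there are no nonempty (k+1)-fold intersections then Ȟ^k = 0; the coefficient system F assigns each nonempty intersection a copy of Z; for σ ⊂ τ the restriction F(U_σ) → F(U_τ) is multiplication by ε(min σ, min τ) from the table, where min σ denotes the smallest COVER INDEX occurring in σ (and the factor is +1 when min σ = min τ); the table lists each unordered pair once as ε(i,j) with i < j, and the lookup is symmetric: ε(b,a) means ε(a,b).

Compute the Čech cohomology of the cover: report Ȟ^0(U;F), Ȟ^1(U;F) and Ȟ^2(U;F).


Ȟ^0 ≅ 0, Ȟ^1 ≅ Z ⊕ Z/2 and Ȟ^2 ≅ 0

nerve of the cover:
  U12={i,j} U13={h} U14={g} U15={c} U23={b,d} U45={e}
C dims 5,6; δ0: rk 5, SNF 1^4·2
Ȟ^0 = (5 − 5) − 0 = 0, so Ȟ^0 ≅ 0
Ȟ^1 = (6 − 0) − 5 = 1 plus torsion [2], so Ȟ^1 ≅ Z ⊕ Z/2
Ȟ^2 = (0 − 0) − 0 = 0, so Ȟ^2 ≅ 0
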